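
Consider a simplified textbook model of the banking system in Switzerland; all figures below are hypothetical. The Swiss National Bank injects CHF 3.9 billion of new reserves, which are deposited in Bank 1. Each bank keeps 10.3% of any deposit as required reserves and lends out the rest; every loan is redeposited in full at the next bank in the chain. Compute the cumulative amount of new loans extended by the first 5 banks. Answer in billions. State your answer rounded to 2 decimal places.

Bank i lends (1 − rr)^i of the original deposit: Bank 1 lends 3.9·0.8970 = 3.4983, Bank 2 lends 3.9·0.8970² ≈ 3.1380, and so on.
Summing a geometric series: total = 3.9·[0.8970·(1 − 0.8970^5) / (1 − 0.8970)] ≈ 14.2407 billion.

CHF 14.24 billion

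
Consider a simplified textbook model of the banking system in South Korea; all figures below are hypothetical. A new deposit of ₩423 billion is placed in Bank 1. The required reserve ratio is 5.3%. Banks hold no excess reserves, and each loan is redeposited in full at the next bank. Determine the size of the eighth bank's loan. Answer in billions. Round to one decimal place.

₩273.6 billion

Each bank lends a fraction (1 − rr) = 0.9470 of the deposit it receives, so Bank 8 receives 423·0.9470^7 and lends 423·0.9470^8 ≈ 273.6152 billion.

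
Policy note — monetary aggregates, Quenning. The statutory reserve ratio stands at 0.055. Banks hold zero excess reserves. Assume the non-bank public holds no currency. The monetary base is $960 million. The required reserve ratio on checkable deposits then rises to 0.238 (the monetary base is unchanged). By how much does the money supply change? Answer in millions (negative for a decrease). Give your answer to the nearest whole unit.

-13421 million

Initially m₁ = 1 / (0.055) ≈ 18.1818, so M₁ = 18.1818 × 960 = 17454.528 million.
After the change m₂ = 1 / (0.238) ≈ 4.2017, so M₂ = 4.2017 × 960 = 4033.632 million.
ΔM = M₂ − M₁ = 4033.632 − 17454.528 = -13420.896 million.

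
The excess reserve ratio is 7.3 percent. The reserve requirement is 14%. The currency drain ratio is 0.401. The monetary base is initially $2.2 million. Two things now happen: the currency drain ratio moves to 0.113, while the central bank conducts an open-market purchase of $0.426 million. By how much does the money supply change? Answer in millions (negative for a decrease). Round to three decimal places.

Before: m₁ = (1 + 0.401) / (0.14 + 0.073 + 0.401) ≈ 2.28176, MB₁ = 2.2, so M₁ = 2.28176 × 2.2 ≈ 5.0199 million.
After: m₂ = (1 + 0.113) / (0.14 + 0.073 + 0.113) ≈ 3.41411, MB₂ = 2.2 + 0.426 = 2.626, so M₂ = 3.41411 × 2.626 ≈ 8.9655 million.
ΔM = M₂ − M₁ = 8.9655 − 5.0199 = 3.9456 million.

$3.946 million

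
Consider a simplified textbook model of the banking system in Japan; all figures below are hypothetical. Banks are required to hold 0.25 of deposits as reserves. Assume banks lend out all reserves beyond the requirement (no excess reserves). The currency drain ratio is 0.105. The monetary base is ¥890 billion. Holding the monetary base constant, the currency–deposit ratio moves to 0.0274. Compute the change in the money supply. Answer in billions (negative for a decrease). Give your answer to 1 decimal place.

Initially m₁ = (1 + 0.105) / (0.25 + 0.105) ≈ 3.11268, so M₁ = 3.11268 × 890 = 2770.2852 billion.
After the change m₂ = (1 + 0.0274) / (0.25 + 0.0274) ≈ 3.70368, so M₂ = 3.70368 × 890 = 3296.2752 billion.
ΔM = M₂ − M₁ = 3296.2752 − 2770.2852 = 525.99 billion.

¥526.0 billion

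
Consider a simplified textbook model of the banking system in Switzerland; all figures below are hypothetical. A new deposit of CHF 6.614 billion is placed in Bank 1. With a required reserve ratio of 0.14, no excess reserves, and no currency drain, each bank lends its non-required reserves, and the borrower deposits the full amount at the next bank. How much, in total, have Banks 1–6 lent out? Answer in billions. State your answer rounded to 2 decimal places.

Bank i lends (1 − rr)^i of the original deposit: Bank 1 lends 6.614·0.8600 ≈ 5.6880, Bank 2 lends 6.614·0.8600² ≈ 4.8917, and so on.
Summing a geometric series: total = 6.614·[0.8600·(1 − 0.8600^6) / (1 − 0.8600)] ≈ 24.1918 billion.

CHF 24.19 billion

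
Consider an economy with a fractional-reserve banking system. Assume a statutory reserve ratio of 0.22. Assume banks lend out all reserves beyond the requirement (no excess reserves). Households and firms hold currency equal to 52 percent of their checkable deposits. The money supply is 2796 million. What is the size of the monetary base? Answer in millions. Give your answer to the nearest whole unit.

The money multiplier is m = (1 + c) / (rr + c) = (1 + 0.52) / (0.22 + 0.52) ≈ 2.05405.
MB = M / m = 2796 / 2.05405 ≈ 1361.2132 million.

1361 million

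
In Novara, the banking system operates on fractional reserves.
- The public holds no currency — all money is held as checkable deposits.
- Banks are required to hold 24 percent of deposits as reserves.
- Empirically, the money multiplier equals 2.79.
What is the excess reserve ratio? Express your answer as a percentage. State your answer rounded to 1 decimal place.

Using m = 2.79. Since m = (1 + c)/(c + rr + e), the denominator satisfies c + rr + e = (1 + c)/m = (1 + 0) / 2.79 ≈ 0.358423.
With c = 0 and rr = 0.24, the excess reserve ratio is 0.358423 − 0 − 0.24 = 0.118423.

11.8%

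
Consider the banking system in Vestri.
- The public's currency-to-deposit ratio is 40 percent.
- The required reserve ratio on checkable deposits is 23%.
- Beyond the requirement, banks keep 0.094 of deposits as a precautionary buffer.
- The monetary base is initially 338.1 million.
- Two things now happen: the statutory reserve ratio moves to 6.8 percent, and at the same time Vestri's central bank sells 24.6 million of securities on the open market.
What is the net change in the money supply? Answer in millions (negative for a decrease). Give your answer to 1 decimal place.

127.2 million

Before: m₁ = (1 + 0.4) / (0.23 + 0.094 + 0.4) ≈ 1.93370, MB₁ = 338.1, so M₁ = 1.93370 × 338.1 ≈ 653.784 million.
After: m₂ = (1 + 0.4) / (0.068 + 0.094 + 0.4) ≈ 2.49110, MB₂ = 338.1 − 24.6 = 313.5, so M₂ = 2.49110 × 313.5 ≈ 780.9598 million.
ΔM = M₂ − M₁ = 780.9598 − 653.784 = 127.1758 million.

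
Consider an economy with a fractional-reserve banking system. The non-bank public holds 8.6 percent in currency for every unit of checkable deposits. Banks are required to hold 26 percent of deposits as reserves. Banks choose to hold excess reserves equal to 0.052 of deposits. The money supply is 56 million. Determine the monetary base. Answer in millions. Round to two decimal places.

The money multiplier is m = (1 + c) / (rr + e + c) = (1 + 0.086) / (0.26 + 0.052 + 0.086) ≈ 2.72864.
MB = M / m = 56 / 2.72864 ≈ 20.523 million.

20.52 million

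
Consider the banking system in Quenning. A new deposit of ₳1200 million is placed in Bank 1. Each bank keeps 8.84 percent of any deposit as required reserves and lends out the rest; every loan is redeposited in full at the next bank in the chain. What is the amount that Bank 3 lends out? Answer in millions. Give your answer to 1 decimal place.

Each bank lends a fraction (1 − rr) = 0.9116 of the deposit it receives, so Bank 3 receives 1200·0.9116^2 and lends 1200·0.9116^3 ≈ 909.0634 million.

₳909.1 million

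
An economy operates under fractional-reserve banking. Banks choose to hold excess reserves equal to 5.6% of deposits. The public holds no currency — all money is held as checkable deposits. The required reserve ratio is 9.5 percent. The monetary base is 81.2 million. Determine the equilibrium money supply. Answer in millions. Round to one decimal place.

The money multiplier is m = 1 / (rr + e) = 1 / (0.095 + 0.056) ≈ 6.6225.
So M = m × MB = 6.6225 × 81.2 = 537.747 million.

537.7 million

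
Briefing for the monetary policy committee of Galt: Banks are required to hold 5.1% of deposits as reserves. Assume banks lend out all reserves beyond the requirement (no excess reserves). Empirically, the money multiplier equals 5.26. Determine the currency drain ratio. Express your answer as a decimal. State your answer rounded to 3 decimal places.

Using m = 5.26. From m = (1 + c)/(c + rr + e), rearranging gives 1 + c = m·(c + rr + e), so c·(1 − m) = m·(rr + e) − 1.
Hence c = [m·(rr + e) − 1]/(1 − m) = [5.26 × (0.051 + 0) − 1] / (1 − 5.26) ≈ 0.171770.

0.172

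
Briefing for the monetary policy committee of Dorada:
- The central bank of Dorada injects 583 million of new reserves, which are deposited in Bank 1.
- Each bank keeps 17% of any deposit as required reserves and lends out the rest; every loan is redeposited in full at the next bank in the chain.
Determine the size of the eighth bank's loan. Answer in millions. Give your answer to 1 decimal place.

Each bank lends a fraction (1 − rr) = 0.8300 of the deposit it receives, so Bank 8 receives 583·0.8300^7 and lends 583·0.8300^8 ≈ 131.3086 million.

131.3 million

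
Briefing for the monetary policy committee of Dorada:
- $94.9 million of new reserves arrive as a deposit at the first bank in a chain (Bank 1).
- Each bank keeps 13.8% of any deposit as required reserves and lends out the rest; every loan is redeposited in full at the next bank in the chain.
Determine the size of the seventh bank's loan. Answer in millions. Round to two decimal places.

Each bank lends a fraction (1 − rr) = 0.8620 of the deposit it receives, so Bank 7 receives 94.9·0.8620^6 and lends 94.9·0.8620^7 ≈ 33.5596 million.

$33.56 million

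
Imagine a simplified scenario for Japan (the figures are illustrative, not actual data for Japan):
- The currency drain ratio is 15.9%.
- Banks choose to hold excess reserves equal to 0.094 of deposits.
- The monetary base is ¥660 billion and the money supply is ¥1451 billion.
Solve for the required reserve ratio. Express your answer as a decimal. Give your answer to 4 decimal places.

0.2742

Using m = M/MB = 1451/660 ≈ 2.198485. Since m = (1 + c)/(c + rr + e), the denominator satisfies c + rr + e = (1 + c)/m = (1 + 0.159) / 2.198485 ≈ 0.527181.
With c = 0.159 and e = 0.094, the required reserve ratio is 0.527181 − 0.159 − 0.094 = 0.274181.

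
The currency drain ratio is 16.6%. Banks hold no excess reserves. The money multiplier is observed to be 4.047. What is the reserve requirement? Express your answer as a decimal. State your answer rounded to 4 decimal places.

0.1221

Using m = 4.047. Since m = (1 + c)/(c + rr + e), the denominator satisfies c + rr + e = (1 + c)/m = (1 + 0.166) / 4.047 ≈ 0.288115.
With c = 0.166 and e = 0, the reserve requirement is 0.288115 − 0.166 − 0 = 0.122115.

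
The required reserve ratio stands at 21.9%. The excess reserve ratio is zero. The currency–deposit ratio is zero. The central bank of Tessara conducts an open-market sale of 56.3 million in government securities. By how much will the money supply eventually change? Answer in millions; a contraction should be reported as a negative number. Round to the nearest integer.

-257 million

The simple money multiplier is m = 1/rr = 1/0.219 ≈ 4.5662.
An open-market sale reduces the monetary base by 56.3 million, so ΔM = m × ΔMB = 4.5662 × (−56.3) ≈ -257.0771 million.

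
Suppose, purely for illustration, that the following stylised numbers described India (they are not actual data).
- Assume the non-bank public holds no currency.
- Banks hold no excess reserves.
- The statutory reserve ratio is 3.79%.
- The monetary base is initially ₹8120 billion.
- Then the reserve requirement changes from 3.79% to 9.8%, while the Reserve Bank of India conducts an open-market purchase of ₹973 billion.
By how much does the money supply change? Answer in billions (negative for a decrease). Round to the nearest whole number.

-121462 billion

Before: m₁ = 1 / (0.0379) ≈ 26.38522, MB₁ = 8120, so M₁ = 26.38522 × 8120 = 214247.9864 billion.
After: m₂ = 1 / (0.098) ≈ 10.20408, MB₂ = 8120 + 973 = 9093, so M₂ = 10.20408 × 9093 ≈ 92785.6994 billion.
ΔM = M₂ − M₁ = 92785.6994 − 214247.9864 = -121462.287 billion.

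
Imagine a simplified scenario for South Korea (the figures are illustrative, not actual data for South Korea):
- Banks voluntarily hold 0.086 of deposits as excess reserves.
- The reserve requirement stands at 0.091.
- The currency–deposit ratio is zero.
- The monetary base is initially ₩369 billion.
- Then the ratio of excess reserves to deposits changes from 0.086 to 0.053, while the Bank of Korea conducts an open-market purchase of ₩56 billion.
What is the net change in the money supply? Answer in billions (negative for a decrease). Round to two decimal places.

₩866.64 billion

Before: m₁ = 1 / (0.091 + 0.086) ≈ 5.649718, MB₁ = 369, so M₁ = 5.649718 × 369 ≈ 2084.7459 billion.
After: m₂ = 1 / (0.091 + 0.053) ≈ 6.944444, MB₂ = 369 + 56 = 425, so M₂ = 6.944444 × 425 = 2951.3887 billion.
ΔM = M₂ − M₁ = 2951.3887 − 2084.7459 = 866.6428 billion.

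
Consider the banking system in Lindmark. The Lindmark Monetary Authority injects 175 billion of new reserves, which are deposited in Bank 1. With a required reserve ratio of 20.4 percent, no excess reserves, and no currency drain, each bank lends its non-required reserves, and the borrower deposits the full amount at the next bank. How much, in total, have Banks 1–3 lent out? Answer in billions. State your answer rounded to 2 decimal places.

338.45 billion

Bank i lends (1 − rr)^i of the original deposit: Bank 1 lends 175·0.7960 = 139.3000, Bank 2 lends 175·0.7960² = 110.8828, and so on.
Summing a geometric series: total = 175·[0.7960·(1 − 0.7960^3) / (1 − 0.7960)] ≈ 338.4455 billion.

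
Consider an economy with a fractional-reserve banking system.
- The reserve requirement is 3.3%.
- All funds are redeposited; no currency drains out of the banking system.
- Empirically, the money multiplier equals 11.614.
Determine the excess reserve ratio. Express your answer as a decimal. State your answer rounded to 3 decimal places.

0.053

Using m = 11.614. Since m = (1 + c)/(c + rr + e), the denominator satisfies c + rr + e = (1 + c)/m = (1 + 0) / 11.614 ≈ 0.086103.
With c = 0 and rr = 0.033, the excess reserve ratio is 0.086103 − 0 − 0.033 = 0.053103.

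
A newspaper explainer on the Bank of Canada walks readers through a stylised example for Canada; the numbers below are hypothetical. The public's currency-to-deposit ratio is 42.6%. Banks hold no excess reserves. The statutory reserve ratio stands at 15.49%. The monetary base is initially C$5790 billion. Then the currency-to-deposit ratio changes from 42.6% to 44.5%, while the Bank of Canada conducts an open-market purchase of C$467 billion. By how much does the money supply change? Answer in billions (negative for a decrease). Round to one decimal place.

C$858.1 billion

Before: m₁ = (1 + 0.426) / (0.1549 + 0.426) ≈ 2.454811, MB₁ = 5790, so M₁ = 2.454811 × 5790 ≈ 14213.3557 billion.
After: m₂ = (1 + 0.445) / (0.1549 + 0.445) ≈ 2.408735, MB₂ = 5790 + 467 = 6257, so M₂ = 2.408735 × 6257 ≈ 15071.4549 billion.
ΔM = M₂ − M₁ = 15071.4549 − 14213.3557 = 858.0992 billion.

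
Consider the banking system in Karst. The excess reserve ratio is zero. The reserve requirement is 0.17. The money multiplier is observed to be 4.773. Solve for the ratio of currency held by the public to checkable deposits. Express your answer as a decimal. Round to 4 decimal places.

Using m = 4.773. From m = (1 + c)/(c + rr + e), rearranging gives 1 + c = m·(c + rr + e), so c·(1 − m) = m·(rr + e) − 1.
Hence c = [m·(rr + e) − 1]/(1 − m) = [4.773 × (0.17 + 0) − 1] / (1 − 4.773) ≈ 0.049984.

0.0500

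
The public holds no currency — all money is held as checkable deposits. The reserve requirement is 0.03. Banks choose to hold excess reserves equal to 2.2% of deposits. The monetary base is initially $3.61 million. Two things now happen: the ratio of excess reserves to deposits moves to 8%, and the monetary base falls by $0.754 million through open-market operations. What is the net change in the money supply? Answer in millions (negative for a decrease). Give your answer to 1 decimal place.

Before: m₁ = 1 / (0.03 + 0.022) ≈ 19.2308, MB₁ = 3.61, so M₁ = 19.2308 × 3.61 ≈ 69.4232 million.
After: m₂ = 1 / (0.03 + 0.08) ≈ 9.0909, MB₂ = 3.61 − 0.754 = 2.856, so M₂ = 9.0909 × 2.856 ≈ 25.9636 million.
ΔM = M₂ − M₁ = 25.9636 − 69.4232 = -43.4596 million.

-43.5 million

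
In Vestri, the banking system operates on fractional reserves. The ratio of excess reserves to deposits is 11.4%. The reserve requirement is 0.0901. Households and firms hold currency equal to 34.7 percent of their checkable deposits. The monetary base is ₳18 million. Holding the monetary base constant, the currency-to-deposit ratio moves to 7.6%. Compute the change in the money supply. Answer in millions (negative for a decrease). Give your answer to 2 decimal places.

Initially m₁ = (1 + 0.347) / (0.0901 + 0.114 + 0.347) ≈ 2.44420, so M₁ = 2.44420 × 18 = 43.9956 million.
After the change m₂ = (1 + 0.076) / (0.0901 + 0.114 + 0.076) ≈ 3.84149, so M₂ = 3.84149 × 18 ≈ 69.1468 million.
ΔM = M₂ − M₁ = 69.1468 − 43.9956 = 25.1512 million.

₳25.15 million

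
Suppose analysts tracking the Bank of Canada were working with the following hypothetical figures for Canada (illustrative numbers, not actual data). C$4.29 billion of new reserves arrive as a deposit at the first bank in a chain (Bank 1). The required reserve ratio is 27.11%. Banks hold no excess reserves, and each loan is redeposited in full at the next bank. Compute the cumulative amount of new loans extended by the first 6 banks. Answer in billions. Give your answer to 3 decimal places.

Bank i lends (1 − rr)^i of the original deposit: Bank 1 lends 4.29·0.7289 ≈ 3.1270, Bank 2 lends 4.29·0.7289² ≈ 2.2793, and so on.
Summing a geometric series: total = 4.29·[0.7289·(1 − 0.7289^6) / (1 − 0.7289)] ≈ 9.8046 billion.

C$9.805 billion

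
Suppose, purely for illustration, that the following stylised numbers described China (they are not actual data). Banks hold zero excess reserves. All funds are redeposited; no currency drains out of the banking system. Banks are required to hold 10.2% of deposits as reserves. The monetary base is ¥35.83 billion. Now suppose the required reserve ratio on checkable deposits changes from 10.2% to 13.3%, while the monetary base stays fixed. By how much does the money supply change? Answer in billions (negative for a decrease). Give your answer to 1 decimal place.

Initially m₁ = 1 / (0.102) ≈ 9.8039, so M₁ = 9.8039 × 35.83 ≈ 351.2737 billion.
After the change m₂ = 1 / (0.133) ≈ 7.5188, so M₂ = 7.5188 × 35.83 ≈ 269.3986 billion.
ΔM = M₂ − M₁ = 269.3986 − 351.2737 = -81.8751 billion.

-81.9 billion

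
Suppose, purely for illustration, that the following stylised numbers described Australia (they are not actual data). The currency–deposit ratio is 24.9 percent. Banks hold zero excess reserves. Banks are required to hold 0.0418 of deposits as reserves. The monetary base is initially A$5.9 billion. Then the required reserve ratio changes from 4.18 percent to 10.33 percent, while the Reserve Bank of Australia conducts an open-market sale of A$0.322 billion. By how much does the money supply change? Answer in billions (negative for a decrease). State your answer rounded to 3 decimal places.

Before: m₁ = (1 + 0.249) / (0.0418 + 0.249) ≈ 4.29505, MB₁ = 5.9, so M₁ = 4.29505 × 5.9 ≈ 25.3408 billion.
After: m₂ = (1 + 0.249) / (0.1033 + 0.249) ≈ 3.54527, MB₂ = 5.9 − 0.322 = 5.578, so M₂ = 3.54527 × 5.578 ≈ 19.7755 billion.
ΔM = M₂ − M₁ = 19.7755 − 25.3408 = -5.5653 billion.

-5.565 billion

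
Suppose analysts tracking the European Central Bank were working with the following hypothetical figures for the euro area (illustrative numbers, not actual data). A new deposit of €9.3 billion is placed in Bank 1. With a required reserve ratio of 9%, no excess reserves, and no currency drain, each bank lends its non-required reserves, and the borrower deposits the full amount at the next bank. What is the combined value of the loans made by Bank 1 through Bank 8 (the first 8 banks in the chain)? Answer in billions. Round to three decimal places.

€49.814 billion

Bank i lends (1 − rr)^i of the original deposit: Bank 1 lends 9.3·0.9100 = 8.4630, Bank 2 lends 9.3·0.9100² ≈ 7.7013, and so on.
Summing a geometric series: total = 9.3·[0.9100·(1 − 0.9100^8) / (1 − 0.9100)] ≈ 49.8139 billion.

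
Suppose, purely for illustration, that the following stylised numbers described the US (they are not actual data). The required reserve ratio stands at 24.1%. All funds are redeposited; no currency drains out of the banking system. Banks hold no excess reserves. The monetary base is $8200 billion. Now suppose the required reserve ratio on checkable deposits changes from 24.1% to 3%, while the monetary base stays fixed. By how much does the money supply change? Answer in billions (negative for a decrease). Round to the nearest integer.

$239308 billion

Initially m₁ = 1 / (0.241) ≈ 4.14938, so M₁ = 4.14938 × 8200 = 34024.916 billion.
After the change m₂ = 1 / (0.03) ≈ 33.33333, so M₂ = 33.33333 × 8200 = 273333.306 billion.
ΔM = M₂ − M₁ = 273333.306 − 34024.916 = 239308.39 billion.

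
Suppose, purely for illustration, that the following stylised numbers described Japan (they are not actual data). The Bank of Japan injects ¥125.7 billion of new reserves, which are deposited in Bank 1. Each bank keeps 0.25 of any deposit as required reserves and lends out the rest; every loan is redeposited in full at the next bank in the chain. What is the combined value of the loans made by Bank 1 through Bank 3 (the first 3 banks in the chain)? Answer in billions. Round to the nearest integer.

Bank i lends (1 − rr)^i of the original deposit: Bank 1 lends 125.7·0.7500 = 94.2750, Bank 2 lends 125.7·0.7500² ≈ 70.7063, and so on.
Summing a geometric series: total = 125.7·[0.7500·(1 − 0.7500^3) / (1 − 0.7500)] ≈ 218.0109 billion.

¥218 billion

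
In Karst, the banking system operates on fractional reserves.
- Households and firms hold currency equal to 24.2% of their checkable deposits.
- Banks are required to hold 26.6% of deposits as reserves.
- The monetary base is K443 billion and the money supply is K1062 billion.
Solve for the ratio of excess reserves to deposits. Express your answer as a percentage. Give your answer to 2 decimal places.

Using m = M/MB = 1062/443 ≈ 2.397291. Since m = (1 + c)/(c + rr + e), the denominator satisfies c + rr + e = (1 + c)/m = (1 + 0.242) / 2.397291 ≈ 0.518085.
With c = 0.242 and rr = 0.266, the ratio of excess reserves to deposits is 0.518085 − 0.242 − 0.266 = 0.010085.

1.01%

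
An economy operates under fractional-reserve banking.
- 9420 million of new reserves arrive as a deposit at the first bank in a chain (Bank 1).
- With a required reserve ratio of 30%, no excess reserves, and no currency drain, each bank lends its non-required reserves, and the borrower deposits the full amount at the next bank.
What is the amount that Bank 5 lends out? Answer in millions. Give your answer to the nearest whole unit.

1583 million

Each bank lends a fraction (1 − rr) = 0.7000 of the deposit it receives, so Bank 5 receives 9420·0.7000^4 and lends 9420·0.7000^5 = 1583.2194 million.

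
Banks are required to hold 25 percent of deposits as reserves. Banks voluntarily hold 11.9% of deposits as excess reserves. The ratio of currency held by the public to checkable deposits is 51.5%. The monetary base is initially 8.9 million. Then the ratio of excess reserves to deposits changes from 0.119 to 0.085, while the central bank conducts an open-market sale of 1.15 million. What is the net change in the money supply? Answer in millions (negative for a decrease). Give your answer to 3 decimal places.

-1.440 million

Before: m₁ = (1 + 0.515) / (0.25 + 0.119 + 0.515) ≈ 1.71380, MB₁ = 8.9, so M₁ = 1.71380 × 8.9 ≈ 15.2528 million.
After: m₂ = (1 + 0.515) / (0.25 + 0.085 + 0.515) ≈ 1.78235, MB₂ = 8.9 − 1.15 = 7.75, so M₂ = 1.78235 × 7.75 ≈ 13.8132 million.
ΔM = M₂ − M₁ = 13.8132 − 15.2528 = -1.4396 million.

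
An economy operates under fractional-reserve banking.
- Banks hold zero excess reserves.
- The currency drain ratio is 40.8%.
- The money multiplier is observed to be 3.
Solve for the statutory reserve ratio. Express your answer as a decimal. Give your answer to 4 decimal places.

Using m = 3. Since m = (1 + c)/(c + rr + e), the denominator satisfies c + rr + e = (1 + c)/m = (1 + 0.408) / 3 ≈ 0.469333.
With c = 0.408 and e = 0, the statutory reserve ratio is 0.469333 − 0.408 − 0 = 0.061333.

0.0613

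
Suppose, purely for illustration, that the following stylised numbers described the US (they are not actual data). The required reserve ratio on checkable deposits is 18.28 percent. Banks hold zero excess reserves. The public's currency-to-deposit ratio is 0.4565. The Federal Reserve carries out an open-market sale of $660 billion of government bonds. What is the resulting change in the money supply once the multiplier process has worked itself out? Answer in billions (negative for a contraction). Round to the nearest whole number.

The money multiplier is m = (1 + c) / (rr + c) = (1 + 0.4565) / (0.1828 + 0.4565) ≈ 2.2783.
The sale removes 660 billion of base, so ΔM = m × ΔMB = 2.2783 × (−660) = -1503.678 billion.

-1504 billion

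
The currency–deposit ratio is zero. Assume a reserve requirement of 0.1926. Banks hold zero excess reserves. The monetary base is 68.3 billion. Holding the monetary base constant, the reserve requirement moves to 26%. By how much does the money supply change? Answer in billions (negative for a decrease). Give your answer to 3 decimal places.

Initially m₁ = 1 / (0.1926) ≈ 5.192108, so M₁ = 5.192108 × 68.3 ≈ 354.621 billion.
After the change m₂ = 1 / (0.26) ≈ 3.846154, so M₂ = 3.846154 × 68.3 ≈ 262.6923 billion.
ΔM = M₂ − M₁ = 262.6923 − 354.621 = -91.9287 billion.

-91.929 billion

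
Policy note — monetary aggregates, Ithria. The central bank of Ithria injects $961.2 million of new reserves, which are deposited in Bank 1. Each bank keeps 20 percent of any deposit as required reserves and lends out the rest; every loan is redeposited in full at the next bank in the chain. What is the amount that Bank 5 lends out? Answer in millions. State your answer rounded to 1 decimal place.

$315.0 million

Each bank lends a fraction (1 − rr) = 0.8000 of the deposit it receives, so Bank 5 receives 961.2·0.8000^4 and lends 961.2·0.8000^5 ≈ 314.9660 million.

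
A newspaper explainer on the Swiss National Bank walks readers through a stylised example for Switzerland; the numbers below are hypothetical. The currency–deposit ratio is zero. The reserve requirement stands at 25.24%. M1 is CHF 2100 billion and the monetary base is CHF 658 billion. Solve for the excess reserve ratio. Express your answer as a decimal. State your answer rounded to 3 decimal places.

Using m = M/MB = 2100/658 ≈ 3.191489. Since m = (1 + c)/(c + rr + e), the denominator satisfies c + rr + e = (1 + c)/m = (1 + 0) / 3.191489 ≈ 0.313333.
With c = 0 and rr = 0.2524, the excess reserve ratio is 0.313333 − 0 − 0.2524 = 0.060933.

0.061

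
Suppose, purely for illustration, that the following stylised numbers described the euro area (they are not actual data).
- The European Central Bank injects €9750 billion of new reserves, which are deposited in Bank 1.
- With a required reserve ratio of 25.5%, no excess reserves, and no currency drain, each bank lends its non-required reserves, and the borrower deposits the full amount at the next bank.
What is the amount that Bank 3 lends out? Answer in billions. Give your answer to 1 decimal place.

Each bank lends a fraction (1 − rr) = 0.7450 of the deposit it receives, so Bank 3 receives 9750·0.7450^2 and lends 9750·0.7450^3 ≈ 4031.5628 billion.

€4031.6 billion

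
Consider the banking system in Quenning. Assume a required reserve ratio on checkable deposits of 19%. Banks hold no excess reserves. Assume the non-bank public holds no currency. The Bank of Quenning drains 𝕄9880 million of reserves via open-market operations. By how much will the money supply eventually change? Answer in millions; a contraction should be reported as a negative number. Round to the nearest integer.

The simple money multiplier is m = 1/rr = 1/0.19 ≈ 5.26316.
An open-market sale reduces the monetary base by 9880 million, so ΔM = m × ΔMB = 5.26316 × (−9880) = -52000.0208 million.

-52000 million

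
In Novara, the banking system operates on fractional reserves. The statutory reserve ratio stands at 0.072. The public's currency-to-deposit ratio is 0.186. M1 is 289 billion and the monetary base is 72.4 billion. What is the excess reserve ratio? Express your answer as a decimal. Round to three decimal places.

0.039

Using m = M/MB = 289/72.4 ≈ 3.991713. Since m = (1 + c)/(c + rr + e), the denominator satisfies c + rr + e = (1 + c)/m = (1 + 0.186) / 3.991713 ≈ 0.297116.
With c = 0.186 and rr = 0.072, the excess reserve ratio is 0.297116 − 0.186 − 0.072 = 0.039116.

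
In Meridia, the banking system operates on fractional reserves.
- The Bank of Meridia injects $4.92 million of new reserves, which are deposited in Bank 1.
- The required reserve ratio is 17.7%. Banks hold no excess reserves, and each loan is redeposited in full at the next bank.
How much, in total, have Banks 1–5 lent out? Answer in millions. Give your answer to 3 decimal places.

$14.239 million

Bank i lends (1 − rr)^i of the original deposit: Bank 1 lends 4.92·0.8230 ≈ 4.0492, Bank 2 lends 4.92·0.8230² ≈ 3.3325, and so on.
Summing a geometric series: total = 4.92·[0.8230·(1 − 0.8230^5) / (1 − 0.8230)] ≈ 14.2391 million.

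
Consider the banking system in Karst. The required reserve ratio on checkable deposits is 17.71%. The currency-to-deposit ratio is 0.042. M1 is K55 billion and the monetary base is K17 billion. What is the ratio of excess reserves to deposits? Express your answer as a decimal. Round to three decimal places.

0.103

Using m = M/MB = 55/17 ≈ 3.235294. Since m = (1 + c)/(c + rr + e), the denominator satisfies c + rr + e = (1 + c)/m = (1 + 0.042) / 3.235294 ≈ 0.322073.
With c = 0.042 and rr = 0.1771, the ratio of excess reserves to deposits is 0.322073 − 0.042 − 0.1771 = 0.102973.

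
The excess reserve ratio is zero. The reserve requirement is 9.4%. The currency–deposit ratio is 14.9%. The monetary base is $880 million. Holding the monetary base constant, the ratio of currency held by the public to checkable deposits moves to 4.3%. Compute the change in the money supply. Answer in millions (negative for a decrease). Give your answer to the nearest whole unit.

Initially m₁ = (1 + 0.149) / (0.094 + 0.149) ≈ 4.7284, so M₁ = 4.7284 × 880 = 4160.992 million.
After the change m₂ = (1 + 0.043) / (0.094 + 0.043) ≈ 7.6131, so M₂ = 7.6131 × 880 = 6699.528 million.
ΔM = M₂ − M₁ = 6699.528 − 4160.992 = 2538.536 million.

$2539 million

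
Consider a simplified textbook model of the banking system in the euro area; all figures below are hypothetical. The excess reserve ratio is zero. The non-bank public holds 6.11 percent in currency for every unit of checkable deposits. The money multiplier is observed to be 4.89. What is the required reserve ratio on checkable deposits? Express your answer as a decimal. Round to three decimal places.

0.156

Using m = 4.89. Since m = (1 + c)/(c + rr + e), the denominator satisfies c + rr + e = (1 + c)/m = (1 + 0.0611) / 4.89 ≈ 0.216994.
With c = 0.0611 and e = 0, the required reserve ratio on checkable deposits is 0.216994 − 0.0611 − 0 = 0.155894.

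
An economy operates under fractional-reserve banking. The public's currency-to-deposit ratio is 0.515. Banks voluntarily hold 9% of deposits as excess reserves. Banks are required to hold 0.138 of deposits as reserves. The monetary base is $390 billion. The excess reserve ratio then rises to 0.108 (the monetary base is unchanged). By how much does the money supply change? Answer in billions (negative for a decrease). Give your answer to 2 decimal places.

Initially m₁ = (1 + 0.515) / (0.138 + 0.09 + 0.515) ≈ 2.039031, so M₁ = 2.039031 × 390 ≈ 795.2221 billion.
After the change m₂ = (1 + 0.515) / (0.138 + 0.108 + 0.515) ≈ 1.990802, so M₂ = 1.990802 × 390 ≈ 776.4128 billion.
ΔM = M₂ − M₁ = 776.4128 − 795.2221 = -18.8093 billion.

-18.81 billion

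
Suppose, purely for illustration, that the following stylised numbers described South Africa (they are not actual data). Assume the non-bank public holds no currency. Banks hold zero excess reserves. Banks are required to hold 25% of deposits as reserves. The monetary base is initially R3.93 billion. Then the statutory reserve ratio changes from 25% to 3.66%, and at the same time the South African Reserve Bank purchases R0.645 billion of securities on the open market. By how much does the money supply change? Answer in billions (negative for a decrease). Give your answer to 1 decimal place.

R109.3 billion

Before: m₁ = 1 / (0.25) = 4, MB₁ = 3.93, so M₁ = 4 × 3.93 = 15.72 billion.
After: m₂ = 1 / (0.0366) ≈ 27.3224, MB₂ = 3.93 + 0.645 = 4.575, so M₂ = 27.3224 × 4.575 ≈ 125 billion.
ΔM = M₂ − M₁ = 125 − 15.72 = 109.28 billion.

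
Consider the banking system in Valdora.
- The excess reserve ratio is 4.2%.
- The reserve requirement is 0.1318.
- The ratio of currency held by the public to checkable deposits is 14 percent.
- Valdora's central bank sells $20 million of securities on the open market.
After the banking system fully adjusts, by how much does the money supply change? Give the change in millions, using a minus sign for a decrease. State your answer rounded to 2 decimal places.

-72.66 million

The money multiplier is m = (1 + c) / (rr + e + c) = (1 + 0.14) / (0.1318 + 0.042 + 0.14) ≈ 3.63289.
The sale removes 20 million of base, so ΔM = m × ΔMB = 3.63289 × (−20) = -72.6578 million.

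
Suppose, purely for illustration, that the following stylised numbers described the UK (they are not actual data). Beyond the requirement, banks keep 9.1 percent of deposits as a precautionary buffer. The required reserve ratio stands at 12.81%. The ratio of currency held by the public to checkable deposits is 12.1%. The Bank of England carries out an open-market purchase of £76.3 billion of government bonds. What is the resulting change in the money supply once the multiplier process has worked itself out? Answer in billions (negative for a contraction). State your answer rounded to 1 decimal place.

The money multiplier is m = (1 + c) / (rr + e + c) = (1 + 0.121) / (0.1281 + 0.091 + 0.121) ≈ 3.2961.
The purchase adds 76.3 billion of base, so ΔM = m × ΔMB = 3.2961 × (+76.3) ≈ 251.4924 billion.

£251.5 billion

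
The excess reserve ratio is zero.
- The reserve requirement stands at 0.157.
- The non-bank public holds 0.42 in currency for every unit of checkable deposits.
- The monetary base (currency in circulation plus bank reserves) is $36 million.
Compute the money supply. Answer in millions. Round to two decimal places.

The money multiplier is m = (1 + c) / (rr + c) = (1 + 0.42) / (0.157 + 0.42) ≈ 2.46101.
So M = m × MB = 2.46101 × 36 ≈ 88.5964 million.

$88.60 million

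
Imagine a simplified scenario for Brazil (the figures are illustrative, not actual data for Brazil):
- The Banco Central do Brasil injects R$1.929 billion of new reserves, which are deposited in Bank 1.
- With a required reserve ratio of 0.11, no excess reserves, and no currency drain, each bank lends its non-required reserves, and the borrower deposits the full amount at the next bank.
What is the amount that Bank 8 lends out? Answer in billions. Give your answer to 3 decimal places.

R$0.759 billion

Each bank lends a fraction (1 − rr) = 0.8900 of the deposit it receives, so Bank 8 receives 1.929·0.8900^7 and lends 1.929·0.8900^8 ≈ 0.7594 billion.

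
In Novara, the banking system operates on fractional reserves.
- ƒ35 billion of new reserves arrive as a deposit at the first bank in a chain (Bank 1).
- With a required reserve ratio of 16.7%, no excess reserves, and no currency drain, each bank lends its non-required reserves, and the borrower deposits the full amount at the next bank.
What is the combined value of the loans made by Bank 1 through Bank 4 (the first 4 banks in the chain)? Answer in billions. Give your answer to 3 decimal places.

Bank i lends (1 − rr)^i of the original deposit: Bank 1 lends 35·0.8330 = 29.1550, Bank 2 lends 35·0.8330² ≈ 24.2861, and so on.
Summing a geometric series: total = 35·[0.8330·(1 − 0.8330^4) / (1 − 0.8330)] ≈ 90.5233 billion.

ƒ90.523 billion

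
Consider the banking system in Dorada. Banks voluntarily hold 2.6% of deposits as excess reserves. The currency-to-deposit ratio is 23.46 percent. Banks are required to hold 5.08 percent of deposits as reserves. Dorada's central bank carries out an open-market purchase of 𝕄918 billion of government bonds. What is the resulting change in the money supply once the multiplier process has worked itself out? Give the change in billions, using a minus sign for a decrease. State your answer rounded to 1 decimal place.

𝕄3639.6 billion

The money multiplier is m = (1 + c) / (rr + e + c) = (1 + 0.2346) / (0.0508 + 0.026 + 0.2346) ≈ 3.96468.
The purchase adds 918 billion of base, so ΔM = m × ΔMB = 3.96468 × (+918) ≈ 3639.5762 billion.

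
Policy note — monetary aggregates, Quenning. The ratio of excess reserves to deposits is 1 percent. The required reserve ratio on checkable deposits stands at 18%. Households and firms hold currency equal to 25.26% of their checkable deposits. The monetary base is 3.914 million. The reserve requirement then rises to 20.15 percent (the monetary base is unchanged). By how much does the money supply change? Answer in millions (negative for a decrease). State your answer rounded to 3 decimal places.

Initially m₁ = (1 + 0.2526) / (0.18 + 0.01 + 0.2526) ≈ 2.83009, so M₁ = 2.83009 × 3.914 ≈ 11.077 million.
After the change m₂ = (1 + 0.2526) / (0.2015 + 0.01 + 0.2526) ≈ 2.69899, so M₂ = 2.69899 × 3.914 ≈ 10.5638 million.
ΔM = M₂ − M₁ = 10.5638 − 11.077 = -0.5132 million.

-0.513 million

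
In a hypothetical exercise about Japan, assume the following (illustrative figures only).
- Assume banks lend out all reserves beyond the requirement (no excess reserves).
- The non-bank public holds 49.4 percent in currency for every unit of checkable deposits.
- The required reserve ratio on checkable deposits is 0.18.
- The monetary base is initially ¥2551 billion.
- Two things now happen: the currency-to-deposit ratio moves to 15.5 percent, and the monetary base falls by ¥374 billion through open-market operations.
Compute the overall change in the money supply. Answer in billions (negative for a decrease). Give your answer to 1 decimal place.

Before: m₁ = (1 + 0.494) / (0.18 + 0.494) ≈ 2.216617, MB₁ = 2551, so M₁ = 2.216617 × 2551 ≈ 5654.59 billion.
After: m₂ = (1 + 0.155) / (0.18 + 0.155) ≈ 3.447761, MB₂ = 2551 − 374 = 2177, so M₂ = 3.447761 × 2177 ≈ 7505.7757 billion.
ΔM = M₂ − M₁ = 7505.7757 − 5654.59 = 1851.1857 billion.

¥1851.2 billion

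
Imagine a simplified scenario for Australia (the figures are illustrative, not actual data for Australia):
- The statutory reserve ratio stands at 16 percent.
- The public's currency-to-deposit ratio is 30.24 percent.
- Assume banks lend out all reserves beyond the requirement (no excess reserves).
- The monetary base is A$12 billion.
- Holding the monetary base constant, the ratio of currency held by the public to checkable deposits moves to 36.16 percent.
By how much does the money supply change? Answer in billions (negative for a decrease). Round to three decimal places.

Initially m₁ = (1 + 0.3024) / (0.16 + 0.3024) ≈ 2.816609, so M₁ = 2.816609 × 12 ≈ 33.7993 billion.
After the change m₂ = (1 + 0.3616) / (0.16 + 0.3616) ≈ 2.610429, so M₂ = 2.610429 × 12 ≈ 31.3251 billion.
ΔM = M₂ − M₁ = 31.3251 − 33.7993 = -2.4742 billion.

-2.474 billion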